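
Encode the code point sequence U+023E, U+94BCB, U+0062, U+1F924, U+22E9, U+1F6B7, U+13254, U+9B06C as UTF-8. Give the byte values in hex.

U+023E: 2-byte form → C8 BE.
U+94BCB: 4-byte form → F2 94 AF 8B.
U+0062: 1-byte form → 62.
U+1F924: 4-byte form → F0 9F A4 A4.
U+22E9: 3-byte form → E2 8B A9.
U+1F6B7: 4-byte form → F0 9F 9A B7.
U+13254: 4-byte form → F0 93 89 94.
U+9B06C: 4-byte form → F2 9B 81 AC.
Concatenated (26 bytes): C8 BE F2 94 AF 8B 62 F0 9F A4 A4 E2 8B A9 F0 9F 9A B7 F0 93 89 94 F2 9B 81 AC.

C8 BE F2 94 AF 8B 62 F0 9F A4 A4 E2 8B A9 F0 9F 9A B7 F0 93 89 94 F2 9B 81 AC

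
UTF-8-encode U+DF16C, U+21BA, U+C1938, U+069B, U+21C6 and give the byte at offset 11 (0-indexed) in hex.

U+DF16C → 4-byte form F3 9F 85 AC at offsets 0–3.
U+21BA → 3-byte form E2 86 BA at offsets 4–6.
U+C1938 → 4-byte form F3 81 A4 B8 at offsets 7–10.
U+069B → 2-byte form DA 9B at offsets 11–12.
Offset 11 falls in char 4's range; it's byte 1 of DA 9B = 0xDA.

0xDA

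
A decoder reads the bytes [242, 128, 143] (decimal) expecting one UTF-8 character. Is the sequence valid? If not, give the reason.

invalid (sequence truncated)

Leading byte 0xF2 = 11110010 → 4-byte form, but only 3 bytes are present.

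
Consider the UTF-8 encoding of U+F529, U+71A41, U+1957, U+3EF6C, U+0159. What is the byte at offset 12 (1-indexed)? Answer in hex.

1-indexed offset 12 is 0-indexed offset 11.
U+F529 → 3-byte form EF 94 A9 at offsets 0–2.
U+71A41 → 4-byte form F1 B1 A9 81 at offsets 3–6.
U+1957 → 3-byte form E1 A5 97 at offsets 7–9.
U+3EF6C → 4-byte form F0 BE BD AC at offsets 10–13.
Offset 11 falls in char 4's range; it's byte 2 of F0 BE BD AC = 0xBE.

0xBE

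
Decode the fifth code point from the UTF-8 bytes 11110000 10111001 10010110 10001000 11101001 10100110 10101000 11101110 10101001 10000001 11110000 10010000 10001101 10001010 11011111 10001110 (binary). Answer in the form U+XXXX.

U+07CE

Offset 0: leading byte 0xF0 = 11110000 → 4-byte char #1 = F0 B9 96 88.
Offset 4: leading byte 0xE9 = 11101001 → 3-byte char #2 = E9 A6 A8.
Offset 7: leading byte 0xEE = 11101110 → 3-byte char #3 = EE A9 81.
Offset 10: leading byte 0xF0 = 11110000 → 4-byte char #4 = F0 90 8D 8A.
Offset 14: leading byte 0xDF = 11011111 → 2-byte char #5 = DF 8E.
Leading byte 0xDF = 11011111 matches 110xxxxx → 2-byte sequence.
Byte 1: 0xDF = 11011111, payload 11111 (5 bits).
Byte 2: 0x8E = 10001110 (10xxxxxx ✓), payload 001110.
Concatenate: 11111001110 = 0x7CE (11 bits → U+07CE).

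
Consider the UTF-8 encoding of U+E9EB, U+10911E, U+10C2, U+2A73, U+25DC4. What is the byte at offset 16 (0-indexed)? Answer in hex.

0x84

U+E9EB → 3-byte form EE A7 AB at offsets 0–2.
U+10911E → 4-byte form F4 89 84 9E at offsets 3–6.
U+10C2 → 3-byte form E1 83 82 at offsets 7–9.
U+2A73 → 3-byte form E2 A9 B3 at offsets 10–12.
U+25DC4 → 4-byte form F0 A5 B7 84 at offsets 13–16.
Offset 16 falls in char 5's range; it's byte 4 of F0 A5 B7 84 = 0x84.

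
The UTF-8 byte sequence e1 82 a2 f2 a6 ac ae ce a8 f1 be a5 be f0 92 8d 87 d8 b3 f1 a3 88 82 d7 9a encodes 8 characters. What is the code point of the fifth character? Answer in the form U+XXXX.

Offset 0: leading byte 0xE1 = 11100001 → 3-byte char #1 = E1 82 A2.
Offset 3: leading byte 0xF2 = 11110010 → 4-byte char #2 = F2 A6 AC AE.
Offset 7: leading byte 0xCE = 11001110 → 2-byte char #3 = CE A8.
Offset 9: leading byte 0xF1 = 11110001 → 4-byte char #4 = F1 BE A5 BE.
Offset 13: leading byte 0xF0 = 11110000 → 4-byte char #5 = F0 92 8D 87.
Leading byte 0xF0 = 11110000 matches 11110xxx → 4-byte sequence.
Byte 1: 0xF0 = 11110000, payload 000 (3 bits).
Byte 2: 0x92 = 10010010 (10xxxxxx ✓), payload 010010.
Byte 3: 0x8D = 10001101 (10xxxxxx ✓), payload 001101.
Byte 4: 0x87 = 10000111 (10xxxxxx ✓), payload 000111.
Concatenate: 000010010001101000111 = 0x12347 (21 bits → U+12347).

U+12347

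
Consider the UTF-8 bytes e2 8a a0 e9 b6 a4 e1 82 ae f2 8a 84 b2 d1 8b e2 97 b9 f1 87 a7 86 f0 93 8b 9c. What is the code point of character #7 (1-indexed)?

Offset 0: leading byte 0xE2 = 11100010 → 3-byte char #1 = E2 8A A0.
Offset 3: leading byte 0xE9 = 11101001 → 3-byte char #2 = E9 B6 A4.
Offset 6: leading byte 0xE1 = 11100001 → 3-byte char #3 = E1 82 AE.
Offset 9: leading byte 0xF2 = 11110010 → 4-byte char #4 = F2 8A 84 B2.
Offset 13: leading byte 0xD1 = 11010001 → 2-byte char #5 = D1 8B.
Offset 15: leading byte 0xE2 = 11100010 → 3-byte char #6 = E2 97 B9.
Offset 18: leading byte 0xF1 = 11110001 → 4-byte char #7 = F1 87 A7 86.
Leading byte 0xF1 = 11110001 matches 11110xxx → 4-byte sequence.
Byte 1: 0xF1 = 11110001, payload 001 (3 bits).
Byte 2: 0x87 = 10000111 (10xxxxxx ✓), payload 000111.
Byte 3: 0xA7 = 10100111 (10xxxxxx ✓), payload 100111.
Byte 4: 0x86 = 10000110 (10xxxxxx ✓), payload 000110.
Concatenate: 001000111100111000110 = 0x479C6 (21 bits → U+479C6).

U+479C6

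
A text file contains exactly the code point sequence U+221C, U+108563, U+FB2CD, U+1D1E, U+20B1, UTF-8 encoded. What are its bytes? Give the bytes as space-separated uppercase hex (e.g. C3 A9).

U+221C: 3-byte form → E2 88 9C.
U+108563: 4-byte form → F4 88 95 A3.
U+FB2CD: 4-byte form → F3 BB 8B 8D.
U+1D1E: 3-byte form → E1 B4 9E.
U+20B1: 3-byte form → E2 82 B1.
Concatenated (17 bytes): E2 88 9C F4 88 95 A3 F3 BB 8B 8D E1 B4 9E E2 82 B1.

E2 88 9C F4 88 95 A3 F3 BB 8B 8D E1 B4 9E E2 82 B1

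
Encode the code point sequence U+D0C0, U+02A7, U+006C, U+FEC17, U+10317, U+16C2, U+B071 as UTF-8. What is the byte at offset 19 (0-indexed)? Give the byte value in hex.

U+D0C0 → 3-byte form ED 83 80 at offsets 0–2.
U+02A7 → 2-byte form CA A7 at offsets 3–4.
U+006C → 1-byte form 6C at offsets 5–5.
U+FEC17 → 4-byte form F3 BE B0 97 at offsets 6–9.
U+10317 → 4-byte form F0 90 8C 97 at offsets 10–13.
U+16C2 → 3-byte form E1 9B 82 at offsets 14–16.
U+B071 → 3-byte form EB 81 B1 at offsets 17–19.
Offset 19 falls in char 7's range; it's byte 3 of EB 81 B1 = 0xB1.

0xB1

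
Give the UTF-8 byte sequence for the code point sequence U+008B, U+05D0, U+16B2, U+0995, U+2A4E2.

C2 8B D7 90 E1 9A B2 E0 A6 95 F0 AA 93 A2

U+008B: 2-byte form → C2 8B.
U+05D0: 2-byte form → D7 90.
U+16B2: 3-byte form → E1 9A B2.
U+0995: 3-byte form → E0 A6 95.
U+2A4E2: 4-byte form → F0 AA 93 A2.
Concatenated (14 bytes): C2 8B D7 90 E1 9A B2 E0 A6 95 F0 AA 93 A2.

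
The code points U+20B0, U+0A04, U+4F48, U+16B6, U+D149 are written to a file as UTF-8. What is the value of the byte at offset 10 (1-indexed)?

1-indexed offset 10 is 0-indexed offset 9.
U+20B0 → 3-byte form E2 82 B0 at offsets 0–2.
U+0A04 → 3-byte form E0 A8 84 at offsets 3–5.
U+4F48 → 3-byte form E4 BD 88 at offsets 6–8.
U+16B6 → 3-byte form E1 9A B6 at offsets 9–11.
Offset 9 falls in char 4's range; it's byte 1 of E1 9A B6 = 0xE1.

0xE1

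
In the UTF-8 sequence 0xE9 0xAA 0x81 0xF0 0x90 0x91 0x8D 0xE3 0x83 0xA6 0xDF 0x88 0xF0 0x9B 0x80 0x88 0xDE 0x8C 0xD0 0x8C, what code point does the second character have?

Offset 0: leading byte 0xE9 = 11101001 → 3-byte char #1 = E9 AA 81.
Offset 3: leading byte 0xF0 = 11110000 → 4-byte char #2 = F0 90 91 8D.
Leading byte 0xF0 = 11110000 matches 11110xxx → 4-byte sequence.
Byte 1: 0xF0 = 11110000, payload 000 (3 bits).
Byte 2: 0x90 = 10010000 (10xxxxxx ✓), payload 010000.
Byte 3: 0x91 = 10010001 (10xxxxxx ✓), payload 010001.
Byte 4: 0x8D = 10001101 (10xxxxxx ✓), payload 001101.
Concatenate: 000010000010001001101 = 0x1044D (21 bits → U+1044D).

U+1044D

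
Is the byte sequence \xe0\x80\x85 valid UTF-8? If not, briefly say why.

Leading byte 0xE0 = 11100000 → 3-byte form.
Continuation bytes all match 10xxxxxx. Payload decodes to 0x5.
But 0x5 < 0x800, the minimum for a 3-byte sequence — this is an overlong encoding.

invalid (overlong encoding)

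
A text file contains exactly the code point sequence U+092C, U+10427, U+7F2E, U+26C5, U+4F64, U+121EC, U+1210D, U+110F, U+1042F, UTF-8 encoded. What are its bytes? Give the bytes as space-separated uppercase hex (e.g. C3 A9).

U+092C: 3-byte form → E0 A4 AC.
U+10427: 4-byte form → F0 90 90 A7.
U+7F2E: 3-byte form → E7 BC AE.
U+26C5: 3-byte form → E2 9B 85.
U+4F64: 3-byte form → E4 BD A4.
U+121EC: 4-byte form → F0 92 87 AC.
U+1210D: 4-byte form → F0 92 84 8D.
U+110F: 3-byte form → E1 84 8F.
U+1042F: 4-byte form → F0 90 90 AF.
Concatenated (31 bytes): E0 A4 AC F0 90 90 A7 E7 BC AE E2 9B 85 E4 BD A4 F0 92 87 AC F0 92 84 8D E1 84 8F F0 90 90 AF.

E0 A4 AC F0 90 90 A7 E7 BC AE E2 9B 85 E4 BD A4 F0 92 87 AC F0 92 84 8D E1 84 8F F0 90 90 AF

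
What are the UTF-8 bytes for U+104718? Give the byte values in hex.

F4 84 9C 98

U+104718 = 0x104718 = 1066776 decimal. In range U+10000–U+10FFFF → 4-byte form: 11110xxx 10xxxxxx 10xxxxxx 10xxxxxx.
Binary (21 bits): 100000100011100011000.
Split 3+6+6+6: 100 | 000100 | 011100 | 011000.
Byte 1: 11110100 = 0xF4.
Byte 2: 10000100 = 0x84.
Byte 3: 10011100 = 0x9C.
Byte 4: 10011000 = 0x98.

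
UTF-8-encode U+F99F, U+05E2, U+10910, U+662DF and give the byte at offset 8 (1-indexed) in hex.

0xA4

1-indexed offset 8 is 0-indexed offset 7.
U+F99F → 3-byte form EF A6 9F at offsets 0–2.
U+05E2 → 2-byte form D7 A2 at offsets 3–4.
U+10910 → 4-byte form F0 90 A4 90 at offsets 5–8.
Offset 7 falls in char 3's range; it's byte 3 of F0 90 A4 90 = 0xA4.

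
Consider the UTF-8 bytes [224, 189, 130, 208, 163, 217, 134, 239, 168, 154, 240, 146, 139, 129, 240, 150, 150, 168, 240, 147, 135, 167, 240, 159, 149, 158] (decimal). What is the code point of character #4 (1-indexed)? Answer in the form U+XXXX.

U+FA1A

Offset 0: leading byte 0xE0 = 11100000 → 3-byte char #1 = E0 BD 82.
Offset 3: leading byte 0xD0 = 11010000 → 2-byte char #2 = D0 A3.
Offset 5: leading byte 0xD9 = 11011001 → 2-byte char #3 = D9 86.
Offset 7: leading byte 0xEF = 11101111 → 3-byte char #4 = EF A8 9A.
Leading byte 0xEF = 11101111 matches 1110xxxx → 3-byte sequence.
Byte 1: 0xEF = 11101111, payload 1111 (4 bits).
Byte 2: 0xA8 = 10101000 (10xxxxxx ✓), payload 101000.
Byte 3: 0x9A = 10011010 (10xxxxxx ✓), payload 011010.
Concatenate: 1111101000011010 = 0xFA1A (16 bits → U+FA1A).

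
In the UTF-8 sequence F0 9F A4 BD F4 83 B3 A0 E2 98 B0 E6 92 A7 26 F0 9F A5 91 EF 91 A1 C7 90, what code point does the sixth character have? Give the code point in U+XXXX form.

U+1F951

Offset 0: leading byte 0xF0 = 11110000 → 4-byte char #1 = F0 9F A4 BD.
Offset 4: leading byte 0xF4 = 11110100 → 4-byte char #2 = F4 83 B3 A0.
Offset 8: leading byte 0xE2 = 11100010 → 3-byte char #3 = E2 98 B0.
Offset 11: leading byte 0xE6 = 11100110 → 3-byte char #4 = E6 92 A7.
Offset 14: leading byte 0x26 = 00100110 → 1-byte char #5 = 26.
Offset 15: leading byte 0xF0 = 11110000 → 4-byte char #6 = F0 9F A5 91.
Leading byte 0xF0 = 11110000 matches 11110xxx → 4-byte sequence.
Byte 1: 0xF0 = 11110000, payload 000 (3 bits).
Byte 2: 0x9F = 10011111 (10xxxxxx ✓), payload 011111.
Byte 3: 0xA5 = 10100101 (10xxxxxx ✓), payload 100101.
Byte 4: 0x91 = 10010001 (10xxxxxx ✓), payload 010001.
Concatenate: 000011111100101010001 = 0x1F951 (21 bits → U+1F951).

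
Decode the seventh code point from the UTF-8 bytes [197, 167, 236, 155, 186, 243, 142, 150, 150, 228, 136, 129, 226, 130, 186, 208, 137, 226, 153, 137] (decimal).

U+2649

Offset 0: leading byte 0xC5 = 11000101 → 2-byte char #1 = C5 A7.
Offset 2: leading byte 0xEC = 11101100 → 3-byte char #2 = EC 9B BA.
Offset 5: leading byte 0xF3 = 11110011 → 4-byte char #3 = F3 8E 96 96.
Offset 9: leading byte 0xE4 = 11100100 → 3-byte char #4 = E4 88 81.
Offset 12: leading byte 0xE2 = 11100010 → 3-byte char #5 = E2 82 BA.
Offset 15: leading byte 0xD0 = 11010000 → 2-byte char #6 = D0 89.
Offset 17: leading byte 0xE2 = 11100010 → 3-byte char #7 = E2 99 89.
Leading byte 0xE2 = 11100010 matches 1110xxxx → 3-byte sequence.
Byte 1: 0xE2 = 11100010, payload 0010 (4 bits).
Byte 2: 0x99 = 10011001 (10xxxxxx ✓), payload 011001.
Byte 3: 0x89 = 10001001 (10xxxxxx ✓), payload 001001.
Concatenate: 0010011001001001 = 0x2649 (16 bits → U+2649).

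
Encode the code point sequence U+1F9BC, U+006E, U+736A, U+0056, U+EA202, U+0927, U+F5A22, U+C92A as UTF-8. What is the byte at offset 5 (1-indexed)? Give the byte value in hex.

0x6E

1-indexed offset 5 is 0-indexed offset 4.
U+1F9BC → 4-byte form F0 9F A6 BC at offsets 0–3.
U+006E → 1-byte form 6E at offsets 4–4.
Offset 4 falls in char 2's range; it's byte 1 of 6E = 0x6E.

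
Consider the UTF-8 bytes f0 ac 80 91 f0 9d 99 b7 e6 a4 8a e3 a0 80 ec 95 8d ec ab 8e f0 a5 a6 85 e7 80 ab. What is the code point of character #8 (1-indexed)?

U+702B

Offset 0: leading byte 0xF0 = 11110000 → 4-byte char #1 = F0 AC 80 91.
Offset 4: leading byte 0xF0 = 11110000 → 4-byte char #2 = F0 9D 99 B7.
Offset 8: leading byte 0xE6 = 11100110 → 3-byte char #3 = E6 A4 8A.
Offset 11: leading byte 0xE3 = 11100011 → 3-byte char #4 = E3 A0 80.
Offset 14: leading byte 0xEC = 11101100 → 3-byte char #5 = EC 95 8D.
Offset 17: leading byte 0xEC = 11101100 → 3-byte char #6 = EC AB 8E.
Offset 20: leading byte 0xF0 = 11110000 → 4-byte char #7 = F0 A5 A6 85.
Offset 24: leading byte 0xE7 = 11100111 → 3-byte char #8 = E7 80 AB.
Leading byte 0xE7 = 11100111 matches 1110xxxx → 3-byte sequence.
Byte 1: 0xE7 = 11100111, payload 0111 (4 bits).
Byte 2: 0x80 = 10000000 (10xxxxxx ✓), payload 000000.
Byte 3: 0xAB = 10101011 (10xxxxxx ✓), payload 101011.
Concatenate: 0111000000101011 = 0x702B (16 bits → U+702B).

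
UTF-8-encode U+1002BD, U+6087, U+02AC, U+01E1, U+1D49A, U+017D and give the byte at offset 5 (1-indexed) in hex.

0xE6

1-indexed offset 5 is 0-indexed offset 4.
U+1002BD → 4-byte form F4 80 8A BD at offsets 0–3.
U+6087 → 3-byte form E6 82 87 at offsets 4–6.
Offset 4 falls in char 2's range; it's byte 1 of E6 82 87 = 0xE6.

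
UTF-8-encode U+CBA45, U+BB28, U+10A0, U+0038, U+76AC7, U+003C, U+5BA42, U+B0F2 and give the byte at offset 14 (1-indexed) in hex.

0xAB

1-indexed offset 14 is 0-indexed offset 13.
U+CBA45 → 4-byte form F3 8B A9 85 at offsets 0–3.
U+BB28 → 3-byte form EB AC A8 at offsets 4–6.
U+10A0 → 3-byte form E1 82 A0 at offsets 7–9.
U+0038 → 1-byte form 38 at offsets 10–10.
U+76AC7 → 4-byte form F1 B6 AB 87 at offsets 11–14.
Offset 13 falls in char 5's range; it's byte 3 of F1 B6 AB 87 = 0xAB.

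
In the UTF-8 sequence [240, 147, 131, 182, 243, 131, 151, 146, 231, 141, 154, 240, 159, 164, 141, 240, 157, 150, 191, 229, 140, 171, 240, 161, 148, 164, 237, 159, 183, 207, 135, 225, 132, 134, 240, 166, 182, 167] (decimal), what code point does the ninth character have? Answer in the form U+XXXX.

U+03C7

Offset 0: leading byte 0xF0 = 11110000 → 4-byte char #1 = F0 93 83 B6.
Offset 4: leading byte 0xF3 = 11110011 → 4-byte char #2 = F3 83 97 92.
Offset 8: leading byte 0xE7 = 11100111 → 3-byte char #3 = E7 8D 9A.
Offset 11: leading byte 0xF0 = 11110000 → 4-byte char #4 = F0 9F A4 8D.
Offset 15: leading byte 0xF0 = 11110000 → 4-byte char #5 = F0 9D 96 BF.
Offset 19: leading byte 0xE5 = 11100101 → 3-byte char #6 = E5 8C AB.
Offset 22: leading byte 0xF0 = 11110000 → 4-byte char #7 = F0 A1 94 A4.
Offset 26: leading byte 0xED = 11101101 → 3-byte char #8 = ED 9F B7.
Offset 29: leading byte 0xCF = 11001111 → 2-byte char #9 = CF 87.
Leading byte 0xCF = 11001111 matches 110xxxxx → 2-byte sequence.
Byte 1: 0xCF = 11001111, payload 01111 (5 bits).
Byte 2: 0x87 = 10000111 (10xxxxxx ✓), payload 000111.
Concatenate: 01111000111 = 0x3C7 (11 bits → U+03C7).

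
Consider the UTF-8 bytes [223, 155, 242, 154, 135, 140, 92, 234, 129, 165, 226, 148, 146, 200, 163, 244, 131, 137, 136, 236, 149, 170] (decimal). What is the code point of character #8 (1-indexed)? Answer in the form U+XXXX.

U+C56A

Offset 0: leading byte 0xDF = 11011111 → 2-byte char #1 = DF 9B.
Offset 2: leading byte 0xF2 = 11110010 → 4-byte char #2 = F2 9A 87 8C.
Offset 6: leading byte 0x5C = 01011100 → 1-byte char #3 = 5C.
Offset 7: leading byte 0xEA = 11101010 → 3-byte char #4 = EA 81 A5.
Offset 10: leading byte 0xE2 = 11100010 → 3-byte char #5 = E2 94 92.
Offset 13: leading byte 0xC8 = 11001000 → 2-byte char #6 = C8 A3.
Offset 15: leading byte 0xF4 = 11110100 → 4-byte char #7 = F4 83 89 88.
Offset 19: leading byte 0xEC = 11101100 → 3-byte char #8 = EC 95 AA.
Leading byte 0xEC = 11101100 matches 1110xxxx → 3-byte sequence.
Byte 1: 0xEC = 11101100, payload 1100 (4 bits).
Byte 2: 0x95 = 10010101 (10xxxxxx ✓), payload 010101.
Byte 3: 0xAA = 10101010 (10xxxxxx ✓), payload 101010.
Concatenate: 1100010101101010 = 0xC56A (16 bits → U+C56A).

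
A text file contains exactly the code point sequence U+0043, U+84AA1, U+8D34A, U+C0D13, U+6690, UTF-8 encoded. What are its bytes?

43 F2 84 AA A1 F2 8D 8D 8A F3 80 B4 93 E6 9A 90

U+0043: 1-byte form → 43.
U+84AA1: 4-byte form → F2 84 AA A1.
U+8D34A: 4-byte form → F2 8D 8D 8A.
U+C0D13: 4-byte form → F3 80 B4 93.
U+6690: 3-byte form → E6 9A 90.
Concatenated (16 bytes): 43 F2 84 AA A1 F2 8D 8D 8A F3 80 B4 93 E6 9A 90.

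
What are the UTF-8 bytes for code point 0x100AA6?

F4 80 AA A6

U+100AA6 = 0x100AA6 = 1051302 decimal. In range U+10000–U+10FFFF → 4-byte form: 11110xxx 10xxxxxx 10xxxxxx 10xxxxxx.
Binary (21 bits): 100000000101010100110.
Split 3+6+6+6: 100 | 000000 | 101010 | 100110.
Byte 1: 11110100 = 0xF4.
Byte 2: 10000000 = 0x80.
Byte 3: 10101010 = 0xAA.
Byte 4: 10100110 = 0xA6.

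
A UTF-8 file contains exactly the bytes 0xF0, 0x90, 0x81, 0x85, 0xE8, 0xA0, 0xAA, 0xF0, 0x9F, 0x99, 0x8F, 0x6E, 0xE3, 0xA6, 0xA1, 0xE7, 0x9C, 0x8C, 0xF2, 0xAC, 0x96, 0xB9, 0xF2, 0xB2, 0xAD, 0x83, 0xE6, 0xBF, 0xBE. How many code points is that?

Byte at offset 0: 0xF0 = 11110000 → 4-byte char (#1). Advance 4.
Byte at offset 4: 0xE8 = 11101000 → 3-byte char (#2). Advance 3.
Byte at offset 7: 0xF0 = 11110000 → 4-byte char (#3). Advance 4.
Byte at offset 11: 0x6E = 01101110 → 1-byte char (#4). Advance 1.
Byte at offset 12: 0xE3 = 11100011 → 3-byte char (#5). Advance 3.
Byte at offset 15: 0xE7 = 11100111 → 3-byte char (#6). Advance 3.
Byte at offset 18: 0xF2 = 11110010 → 4-byte char (#7). Advance 4.
Byte at offset 22: 0xF2 = 11110010 → 4-byte char (#8). Advance 4.
Byte at offset 26: 0xE6 = 11100110 → 3-byte char (#9). Advance 3.
Reached end at offset 29 after 9 code points.

9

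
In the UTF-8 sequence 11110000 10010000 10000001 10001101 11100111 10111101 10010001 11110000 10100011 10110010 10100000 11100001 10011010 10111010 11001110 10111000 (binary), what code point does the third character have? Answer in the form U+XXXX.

Offset 0: leading byte 0xF0 = 11110000 → 4-byte char #1 = F0 90 81 8D.
Offset 4: leading byte 0xE7 = 11100111 → 3-byte char #2 = E7 BD 91.
Offset 7: leading byte 0xF0 = 11110000 → 4-byte char #3 = F0 A3 B2 A0.
Leading byte 0xF0 = 11110000 matches 11110xxx → 4-byte sequence.
Byte 1: 0xF0 = 11110000, payload 000 (3 bits).
Byte 2: 0xA3 = 10100011 (10xxxxxx ✓), payload 100011.
Byte 3: 0xB2 = 10110010 (10xxxxxx ✓), payload 110010.
Byte 4: 0xA0 = 10100000 (10xxxxxx ✓), payload 100000.
Concatenate: 000100011110010100000 = 0x23CA0 (21 bits → U+23CA0).

U+23CA0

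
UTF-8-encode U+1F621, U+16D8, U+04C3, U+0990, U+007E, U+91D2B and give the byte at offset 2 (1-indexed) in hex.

0x9F

1-indexed offset 2 is 0-indexed offset 1.
U+1F621 → 4-byte form F0 9F 98 A1 at offsets 0–3.
Offset 1 falls in char 1's range; it's byte 2 of F0 9F 98 A1 = 0x9F.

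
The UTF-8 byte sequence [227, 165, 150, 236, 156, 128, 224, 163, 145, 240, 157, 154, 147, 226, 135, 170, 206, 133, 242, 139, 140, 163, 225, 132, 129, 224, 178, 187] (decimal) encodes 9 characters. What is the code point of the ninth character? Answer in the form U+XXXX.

U+0CBB

Offset 0: leading byte 0xE3 = 11100011 → 3-byte char #1 = E3 A5 96.
Offset 3: leading byte 0xEC = 11101100 → 3-byte char #2 = EC 9C 80.
Offset 6: leading byte 0xE0 = 11100000 → 3-byte char #3 = E0 A3 91.
Offset 9: leading byte 0xF0 = 11110000 → 4-byte char #4 = F0 9D 9A 93.
Offset 13: leading byte 0xE2 = 11100010 → 3-byte char #5 = E2 87 AA.
Offset 16: leading byte 0xCE = 11001110 → 2-byte char #6 = CE 85.
Offset 18: leading byte 0xF2 = 11110010 → 4-byte char #7 = F2 8B 8C A3.
Offset 22: leading byte 0xE1 = 11100001 → 3-byte char #8 = E1 84 81.
Offset 25: leading byte 0xE0 = 11100000 → 3-byte char #9 = E0 B2 BB.
Leading byte 0xE0 = 11100000 matches 1110xxxx → 3-byte sequence.
Byte 1: 0xE0 = 11100000, payload 0000 (4 bits).
Byte 2: 0xB2 = 10110010 (10xxxxxx ✓), payload 110010.
Byte 3: 0xBB = 10111011 (10xxxxxx ✓), payload 111011.
Concatenate: 0000110010111011 = 0xCBB (16 bits → U+0CBB).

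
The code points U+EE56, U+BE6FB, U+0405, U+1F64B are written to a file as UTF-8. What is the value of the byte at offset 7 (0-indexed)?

0xD0

U+EE56 → 3-byte form EE B9 96 at offsets 0–2.
U+BE6FB → 4-byte form F2 BE 9B BB at offsets 3–6.
U+0405 → 2-byte form D0 85 at offsets 7–8.
Offset 7 falls in char 3's range; it's byte 1 of D0 85 = 0xD0.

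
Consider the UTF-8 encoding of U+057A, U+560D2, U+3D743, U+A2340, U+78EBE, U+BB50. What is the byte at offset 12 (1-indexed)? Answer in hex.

1-indexed offset 12 is 0-indexed offset 11.
U+057A → 2-byte form D5 BA at offsets 0–1.
U+560D2 → 4-byte form F1 96 83 92 at offsets 2–5.
U+3D743 → 4-byte form F0 BD 9D 83 at offsets 6–9.
U+A2340 → 4-byte form F2 A2 8D 80 at offsets 10–13.
Offset 11 falls in char 4's range; it's byte 2 of F2 A2 8D 80 = 0xA2.

0xA2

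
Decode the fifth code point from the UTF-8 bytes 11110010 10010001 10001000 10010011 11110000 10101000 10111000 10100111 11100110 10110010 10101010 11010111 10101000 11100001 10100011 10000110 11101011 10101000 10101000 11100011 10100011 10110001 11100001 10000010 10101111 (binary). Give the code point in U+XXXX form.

Offset 0: leading byte 0xF2 = 11110010 → 4-byte char #1 = F2 91 88 93.
Offset 4: leading byte 0xF0 = 11110000 → 4-byte char #2 = F0 A8 B8 A7.
Offset 8: leading byte 0xE6 = 11100110 → 3-byte char #3 = E6 B2 AA.
Offset 11: leading byte 0xD7 = 11010111 → 2-byte char #4 = D7 A8.
Offset 13: leading byte 0xE1 = 11100001 → 3-byte char #5 = E1 A3 86.
Leading byte 0xE1 = 11100001 matches 1110xxxx → 3-byte sequence.
Byte 1: 0xE1 = 11100001, payload 0001 (4 bits).
Byte 2: 0xA3 = 10100011 (10xxxxxx ✓), payload 100011.
Byte 3: 0x86 = 10000110 (10xxxxxx ✓), payload 000110.
Concatenate: 0001100011000110 = 0x18C6 (16 bits → U+18C6).

U+18C6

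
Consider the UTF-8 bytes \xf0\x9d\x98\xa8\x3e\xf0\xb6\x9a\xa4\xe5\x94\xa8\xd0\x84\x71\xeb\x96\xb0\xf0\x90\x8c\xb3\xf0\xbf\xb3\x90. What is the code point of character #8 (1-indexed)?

Offset 0: leading byte 0xF0 = 11110000 → 4-byte char #1 = F0 9D 98 A8.
Offset 4: leading byte 0x3E = 00111110 → 1-byte char #2 = 3E.
Offset 5: leading byte 0xF0 = 11110000 → 4-byte char #3 = F0 B6 9A A4.
Offset 9: leading byte 0xE5 = 11100101 → 3-byte char #4 = E5 94 A8.
Offset 12: leading byte 0xD0 = 11010000 → 2-byte char #5 = D0 84.
Offset 14: leading byte 0x71 = 01110001 → 1-byte char #6 = 71.
Offset 15: leading byte 0xEB = 11101011 → 3-byte char #7 = EB 96 B0.
Offset 18: leading byte 0xF0 = 11110000 → 4-byte char #8 = F0 90 8C B3.
Leading byte 0xF0 = 11110000 matches 11110xxx → 4-byte sequence.
Byte 1: 0xF0 = 11110000, payload 000 (3 bits).
Byte 2: 0x90 = 10010000 (10xxxxxx ✓), payload 010000.
Byte 3: 0x8C = 10001100 (10xxxxxx ✓), payload 001100.
Byte 4: 0xB3 = 10110011 (10xxxxxx ✓), payload 110011.
Concatenate: 000010000001100110011 = 0x10333 (21 bits → U+10333).

U+10333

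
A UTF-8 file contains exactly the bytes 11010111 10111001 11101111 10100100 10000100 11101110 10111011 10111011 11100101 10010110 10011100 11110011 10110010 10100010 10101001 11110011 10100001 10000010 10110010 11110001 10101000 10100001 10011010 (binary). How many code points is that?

Byte at offset 0: 0xD7 = 11010111 → 2-byte char (#1). Advance 2.
Byte at offset 2: 0xEF = 11101111 → 3-byte char (#2). Advance 3.
Byte at offset 5: 0xEE = 11101110 → 3-byte char (#3). Advance 3.
Byte at offset 8: 0xE5 = 11100101 → 3-byte char (#4). Advance 3.
Byte at offset 11: 0xF3 = 11110011 → 4-byte char (#5). Advance 4.
Byte at offset 15: 0xF3 = 11110011 → 4-byte char (#6). Advance 4.
Byte at offset 19: 0xF1 = 11110001 → 4-byte char (#7). Advance 4.
Reached end at offset 23 after 7 code points.

7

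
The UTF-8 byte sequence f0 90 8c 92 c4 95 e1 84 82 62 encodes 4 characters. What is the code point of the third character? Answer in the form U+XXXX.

Offset 0: leading byte 0xF0 = 11110000 → 4-byte char #1 = F0 90 8C 92.
Offset 4: leading byte 0xC4 = 11000100 → 2-byte char #2 = C4 95.
Offset 6: leading byte 0xE1 = 11100001 → 3-byte char #3 = E1 84 82.
Leading byte 0xE1 = 11100001 matches 1110xxxx → 3-byte sequence.
Byte 1: 0xE1 = 11100001, payload 0001 (4 bits).
Byte 2: 0x84 = 10000100 (10xxxxxx ✓), payload 000100.
Byte 3: 0x82 = 10000010 (10xxxxxx ✓), payload 000010.
Concatenate: 0001000100000010 = 0x1102 (16 bits → U+1102).

U+1102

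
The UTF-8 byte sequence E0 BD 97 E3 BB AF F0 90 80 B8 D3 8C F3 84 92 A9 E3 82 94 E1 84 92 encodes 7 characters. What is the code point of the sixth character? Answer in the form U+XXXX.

Offset 0: leading byte 0xE0 = 11100000 → 3-byte char #1 = E0 BD 97.
Offset 3: leading byte 0xE3 = 11100011 → 3-byte char #2 = E3 BB AF.
Offset 6: leading byte 0xF0 = 11110000 → 4-byte char #3 = F0 90 80 B8.
Offset 10: leading byte 0xD3 = 11010011 → 2-byte char #4 = D3 8C.
Offset 12: leading byte 0xF3 = 11110011 → 4-byte char #5 = F3 84 92 A9.
Offset 16: leading byte 0xE3 = 11100011 → 3-byte char #6 = E3 82 94.
Leading byte 0xE3 = 11100011 matches 1110xxxx → 3-byte sequence.
Byte 1: 0xE3 = 11100011, payload 0011 (4 bits).
Byte 2: 0x82 = 10000010 (10xxxxxx ✓), payload 000010.
Byte 3: 0x94 = 10010100 (10xxxxxx ✓), payload 010100.
Concatenate: 0011000010010100 = 0x3094 (16 bits → U+3094).

U+3094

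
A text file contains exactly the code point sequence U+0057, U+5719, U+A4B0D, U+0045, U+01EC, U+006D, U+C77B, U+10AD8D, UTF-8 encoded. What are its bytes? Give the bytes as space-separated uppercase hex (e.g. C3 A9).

57 E5 9C 99 F2 A4 AC 8D 45 C7 AC 6D EC 9D BB F4 8A B6 8D

U+0057: 1-byte form → 57.
U+5719: 3-byte form → E5 9C 99.
U+A4B0D: 4-byte form → F2 A4 AC 8D.
U+0045: 1-byte form → 45.
U+01EC: 2-byte form → C7 AC.
U+006D: 1-byte form → 6D.
U+C77B: 3-byte form → EC 9D BB.
U+10AD8D: 4-byte form → F4 8A B6 8D.
Concatenated (19 bytes): 57 E5 9C 99 F2 A4 AC 8D 45 C7 AC 6D EC 9D BB F4 8A B6 8D.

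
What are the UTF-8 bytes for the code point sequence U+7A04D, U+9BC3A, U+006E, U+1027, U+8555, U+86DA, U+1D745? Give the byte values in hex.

F1 BA 81 8D F2 9B B0 BA 6E E1 80 A7 E8 95 95 E8 9B 9A F0 9D 9D 85

U+7A04D: 4-byte form → F1 BA 81 8D.
U+9BC3A: 4-byte form → F2 9B B0 BA.
U+006E: 1-byte form → 6E.
U+1027: 3-byte form → E1 80 A7.
U+8555: 3-byte form → E8 95 95.
U+86DA: 3-byte form → E8 9B 9A.
U+1D745: 4-byte form → F0 9D 9D 85.
Concatenated (22 bytes): F1 BA 81 8D F2 9B B0 BA 6E E1 80 A7 E8 95 95 E8 9B 9A F0 9D 9D 85.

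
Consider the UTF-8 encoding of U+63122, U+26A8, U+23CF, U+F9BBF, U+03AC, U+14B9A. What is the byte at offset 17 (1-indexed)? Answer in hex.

0xF0

1-indexed offset 17 is 0-indexed offset 16.
U+63122 → 4-byte form F1 A3 84 A2 at offsets 0–3.
U+26A8 → 3-byte form E2 9A A8 at offsets 4–6.
U+23CF → 3-byte form E2 8F 8F at offsets 7–9.
U+F9BBF → 4-byte form F3 B9 AE BF at offsets 10–13.
U+03AC → 2-byte form CE AC at offsets 14–15.
U+14B9A → 4-byte form F0 94 AE 9A at offsets 16–19.
Offset 16 falls in char 6's range; it's byte 1 of F0 94 AE 9A = 0xF0.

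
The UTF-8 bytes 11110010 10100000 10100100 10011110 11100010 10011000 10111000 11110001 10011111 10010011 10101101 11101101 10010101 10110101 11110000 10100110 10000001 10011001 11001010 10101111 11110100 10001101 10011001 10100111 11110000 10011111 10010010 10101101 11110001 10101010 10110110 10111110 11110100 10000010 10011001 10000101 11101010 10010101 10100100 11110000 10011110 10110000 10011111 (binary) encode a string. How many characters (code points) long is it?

12

Byte at offset 0: 0xF2 = 11110010 → 4-byte char (#1). Advance 4.
Byte at offset 4: 0xE2 = 11100010 → 3-byte char (#2). Advance 3.
Byte at offset 7: 0xF1 = 11110001 → 4-byte char (#3). Advance 4.
Byte at offset 11: 0xED = 11101101 → 3-byte char (#4). Advance 3.
Byte at offset 14: 0xF0 = 11110000 → 4-byte char (#5). Advance 4.
Byte at offset 18: 0xCA = 11001010 → 2-byte char (#6). Advance 2.
Byte at offset 20: 0xF4 = 11110100 → 4-byte char (#7). Advance 4.
Byte at offset 24: 0xF0 = 11110000 → 4-byte char (#8). Advance 4.
Byte at offset 28: 0xF1 = 11110001 → 4-byte char (#9). Advance 4.
Byte at offset 32: 0xF4 = 11110100 → 4-byte char (#10). Advance 4.
Byte at offset 36: 0xEA = 11101010 → 3-byte char (#11). Advance 3.
Byte at offset 39: 0xF0 = 11110000 → 4-byte char (#12). Advance 4.
Reached end at offset 43 after 12 code points.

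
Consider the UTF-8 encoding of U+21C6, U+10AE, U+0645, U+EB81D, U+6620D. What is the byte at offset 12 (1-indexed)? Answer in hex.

1-indexed offset 12 is 0-indexed offset 11.
U+21C6 → 3-byte form E2 87 86 at offsets 0–2.
U+10AE → 3-byte form E1 82 AE at offsets 3–5.
U+0645 → 2-byte form D9 85 at offsets 6–7.
U+EB81D → 4-byte form F3 AB A0 9D at offsets 8–11.
Offset 11 falls in char 4's range; it's byte 4 of F3 AB A0 9D = 0x9D.

0x9D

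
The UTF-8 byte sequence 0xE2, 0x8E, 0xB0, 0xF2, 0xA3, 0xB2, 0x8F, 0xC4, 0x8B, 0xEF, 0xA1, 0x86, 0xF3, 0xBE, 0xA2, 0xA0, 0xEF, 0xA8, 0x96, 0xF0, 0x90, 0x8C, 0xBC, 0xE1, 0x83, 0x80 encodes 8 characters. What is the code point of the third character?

U+010B

Offset 0: leading byte 0xE2 = 11100010 → 3-byte char #1 = E2 8E B0.
Offset 3: leading byte 0xF2 = 11110010 → 4-byte char #2 = F2 A3 B2 8F.
Offset 7: leading byte 0xC4 = 11000100 → 2-byte char #3 = C4 8B.
Leading byte 0xC4 = 11000100 matches 110xxxxx → 2-byte sequence.
Byte 1: 0xC4 = 11000100, payload 00100 (5 bits).
Byte 2: 0x8B = 10001011 (10xxxxxx ✓), payload 001011.
Concatenate: 00100001011 = 0x10B (11 bits → U+010B).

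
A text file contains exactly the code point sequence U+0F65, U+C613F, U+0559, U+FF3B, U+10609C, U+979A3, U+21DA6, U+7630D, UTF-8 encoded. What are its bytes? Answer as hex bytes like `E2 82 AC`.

U+0F65: 3-byte form → E0 BD A5.
U+C613F: 4-byte form → F3 86 84 BF.
U+0559: 2-byte form → D5 99.
U+FF3B: 3-byte form → EF BC BB.
U+10609C: 4-byte form → F4 86 82 9C.
U+979A3: 4-byte form → F2 97 A6 A3.
U+21DA6: 4-byte form → F0 A1 B6 A6.
U+7630D: 4-byte form → F1 B6 8C 8D.
Concatenated (28 bytes): E0 BD A5 F3 86 84 BF D5 99 EF BC BB F4 86 82 9C F2 97 A6 A3 F0 A1 B6 A6 F1 B6 8C 8D.

E0 BD A5 F3 86 84 BF D5 99 EF BC BB F4 86 82 9C F2 97 A6 A3 F0 A1 B6 A6 F1 B6 8C 8D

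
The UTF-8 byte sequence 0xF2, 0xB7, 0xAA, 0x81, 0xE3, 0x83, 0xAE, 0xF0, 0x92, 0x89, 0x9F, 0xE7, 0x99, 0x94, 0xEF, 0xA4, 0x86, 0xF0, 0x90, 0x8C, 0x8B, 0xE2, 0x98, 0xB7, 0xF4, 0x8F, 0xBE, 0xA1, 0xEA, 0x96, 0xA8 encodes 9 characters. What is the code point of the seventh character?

Offset 0: leading byte 0xF2 = 11110010 → 4-byte char #1 = F2 B7 AA 81.
Offset 4: leading byte 0xE3 = 11100011 → 3-byte char #2 = E3 83 AE.
Offset 7: leading byte 0xF0 = 11110000 → 4-byte char #3 = F0 92 89 9F.
Offset 11: leading byte 0xE7 = 11100111 → 3-byte char #4 = E7 99 94.
Offset 14: leading byte 0xEF = 11101111 → 3-byte char #5 = EF A4 86.
Offset 17: leading byte 0xF0 = 11110000 → 4-byte char #6 = F0 90 8C 8B.
Offset 21: leading byte 0xE2 = 11100010 → 3-byte char #7 = E2 98 B7.
Leading byte 0xE2 = 11100010 matches 1110xxxx → 3-byte sequence.
Byte 1: 0xE2 = 11100010, payload 0010 (4 bits).
Byte 2: 0x98 = 10011000 (10xxxxxx ✓), payload 011000.
Byte 3: 0xB7 = 10110111 (10xxxxxx ✓), payload 110111.
Concatenate: 0010011000110111 = 0x2637 (16 bits → U+2637).

U+2637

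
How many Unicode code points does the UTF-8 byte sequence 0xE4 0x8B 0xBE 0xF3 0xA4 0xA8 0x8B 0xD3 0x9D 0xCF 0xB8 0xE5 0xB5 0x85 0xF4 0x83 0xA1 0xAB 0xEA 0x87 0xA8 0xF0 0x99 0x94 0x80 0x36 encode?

Byte at offset 0: 0xE4 = 11100100 → 3-byte char (#1). Advance 3.
Byte at offset 3: 0xF3 = 11110011 → 4-byte char (#2). Advance 4.
Byte at offset 7: 0xD3 = 11010011 → 2-byte char (#3). Advance 2.
Byte at offset 9: 0xCF = 11001111 → 2-byte char (#4). Advance 2.
Byte at offset 11: 0xE5 = 11100101 → 3-byte char (#5). Advance 3.
Byte at offset 14: 0xF4 = 11110100 → 4-byte char (#6). Advance 4.
Byte at offset 18: 0xEA = 11101010 → 3-byte char (#7). Advance 3.
Byte at offset 21: 0xF0 = 11110000 → 4-byte char (#8). Advance 4.
Byte at offset 25: 0x36 = 00110110 → 1-byte char (#9). Advance 1.
Reached end at offset 26 after 9 code points.

9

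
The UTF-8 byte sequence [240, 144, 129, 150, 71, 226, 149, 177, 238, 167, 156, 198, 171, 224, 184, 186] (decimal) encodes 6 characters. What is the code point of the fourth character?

U+E9DC

Offset 0: leading byte 0xF0 = 11110000 → 4-byte char #1 = F0 90 81 96.
Offset 4: leading byte 0x47 = 01000111 → 1-byte char #2 = 47.
Offset 5: leading byte 0xE2 = 11100010 → 3-byte char #3 = E2 95 B1.
Offset 8: leading byte 0xEE = 11101110 → 3-byte char #4 = EE A7 9C.
Leading byte 0xEE = 11101110 matches 1110xxxx → 3-byte sequence.
Byte 1: 0xEE = 11101110, payload 1110 (4 bits).
Byte 2: 0xA7 = 10100111 (10xxxxxx ✓), payload 100111.
Byte 3: 0x9C = 10011100 (10xxxxxx ✓), payload 011100.
Concatenate: 1110100111011100 = 0xE9DC (16 bits → U+E9DC).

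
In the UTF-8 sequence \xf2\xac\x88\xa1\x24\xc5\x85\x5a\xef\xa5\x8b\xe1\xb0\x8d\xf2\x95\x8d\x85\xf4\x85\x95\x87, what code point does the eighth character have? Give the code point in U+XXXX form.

Offset 0: leading byte 0xF2 = 11110010 → 4-byte char #1 = F2 AC 88 A1.
Offset 4: leading byte 0x24 = 00100100 → 1-byte char #2 = 24.
Offset 5: leading byte 0xC5 = 11000101 → 2-byte char #3 = C5 85.
Offset 7: leading byte 0x5A = 01011010 → 1-byte char #4 = 5A.
Offset 8: leading byte 0xEF = 11101111 → 3-byte char #5 = EF A5 8B.
Offset 11: leading byte 0xE1 = 11100001 → 3-byte char #6 = E1 B0 8D.
Offset 14: leading byte 0xF2 = 11110010 → 4-byte char #7 = F2 95 8D 85.
Offset 18: leading byte 0xF4 = 11110100 → 4-byte char #8 = F4 85 95 87.
Leading byte 0xF4 = 11110100 matches 11110xxx → 4-byte sequence.
Byte 1: 0xF4 = 11110100, payload 100 (3 bits).
Byte 2: 0x85 = 10000101 (10xxxxxx ✓), payload 000101.
Byte 3: 0x95 = 10010101 (10xxxxxx ✓), payload 010101.
Byte 4: 0x87 = 10000111 (10xxxxxx ✓), payload 000111.
Concatenate: 100000101010101000111 = 0x105547 (21 bits → U+105547).

U+105547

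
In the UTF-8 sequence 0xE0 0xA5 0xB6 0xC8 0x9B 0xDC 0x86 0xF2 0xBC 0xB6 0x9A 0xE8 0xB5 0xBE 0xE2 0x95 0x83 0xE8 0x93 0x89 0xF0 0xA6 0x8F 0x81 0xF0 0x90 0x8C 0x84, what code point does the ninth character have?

Offset 0: leading byte 0xE0 = 11100000 → 3-byte char #1 = E0 A5 B6.
Offset 3: leading byte 0xC8 = 11001000 → 2-byte char #2 = C8 9B.
Offset 5: leading byte 0xDC = 11011100 → 2-byte char #3 = DC 86.
Offset 7: leading byte 0xF2 = 11110010 → 4-byte char #4 = F2 BC B6 9A.
Offset 11: leading byte 0xE8 = 11101000 → 3-byte char #5 = E8 B5 BE.
Offset 14: leading byte 0xE2 = 11100010 → 3-byte char #6 = E2 95 83.
Offset 17: leading byte 0xE8 = 11101000 → 3-byte char #7 = E8 93 89.
Offset 20: leading byte 0xF0 = 11110000 → 4-byte char #8 = F0 A6 8F 81.
Offset 24: leading byte 0xF0 = 11110000 → 4-byte char #9 = F0 90 8C 84.
Leading byte 0xF0 = 11110000 matches 11110xxx → 4-byte sequence.
Byte 1: 0xF0 = 11110000, payload 000 (3 bits).
Byte 2: 0x90 = 10010000 (10xxxxxx ✓), payload 010000.
Byte 3: 0x8C = 10001100 (10xxxxxx ✓), payload 001100.
Byte 4: 0x84 = 10000100 (10xxxxxx ✓), payload 000100.
Concatenate: 000010000001100000100 = 0x10304 (21 bits → U+10304).

U+10304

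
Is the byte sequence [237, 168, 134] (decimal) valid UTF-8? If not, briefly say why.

invalid (encodes a surrogate (U+D800–U+DFFF))

Structurally a 3-byte sequence; payload = 0xDA06.
But 0xDA06 is in U+D800–U+DFFF, the surrogate range. Surrogates are not Unicode scalar values and are forbidden in UTF-8.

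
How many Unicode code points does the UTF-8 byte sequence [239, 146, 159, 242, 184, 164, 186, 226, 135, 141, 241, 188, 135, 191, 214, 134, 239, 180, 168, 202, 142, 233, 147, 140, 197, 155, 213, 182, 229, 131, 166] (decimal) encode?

Byte at offset 0: 0xEF = 11101111 → 3-byte char (#1). Advance 3.
Byte at offset 3: 0xF2 = 11110010 → 4-byte char (#2). Advance 4.
Byte at offset 7: 0xE2 = 11100010 → 3-byte char (#3). Advance 3.
Byte at offset 10: 0xF1 = 11110001 → 4-byte char (#4). Advance 4.
Byte at offset 14: 0xD6 = 11010110 → 2-byte char (#5). Advance 2.
Byte at offset 16: 0xEF = 11101111 → 3-byte char (#6). Advance 3.
Byte at offset 19: 0xCA = 11001010 → 2-byte char (#7). Advance 2.
Byte at offset 21: 0xE9 = 11101001 → 3-byte char (#8). Advance 3.
Byte at offset 24: 0xC5 = 11000101 → 2-byte char (#9). Advance 2.
Byte at offset 26: 0xD5 = 11010101 → 2-byte char (#10). Advance 2.
Byte at offset 28: 0xE5 = 11100101 → 3-byte char (#11). Advance 3.
Reached end at offset 31 after 11 code points.

11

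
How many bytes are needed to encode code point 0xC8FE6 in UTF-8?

4

U+C8FE6 = 0xC8FE6. UTF-8 uses 1 byte below 0x80, 2 below 0x800, 3 below 0x10000, 4 up to 0x10FFFF. 0xC8FE6 is in U+10000–U+10FFFF → 4 bytes.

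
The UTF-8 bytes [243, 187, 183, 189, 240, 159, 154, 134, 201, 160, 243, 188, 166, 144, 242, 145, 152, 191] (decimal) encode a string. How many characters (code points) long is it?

5

Byte at offset 0: 0xF3 = 11110011 → 4-byte char (#1). Advance 4.
Byte at offset 4: 0xF0 = 11110000 → 4-byte char (#2). Advance 4.
Byte at offset 8: 0xC9 = 11001001 → 2-byte char (#3). Advance 2.
Byte at offset 10: 0xF3 = 11110011 → 4-byte char (#4). Advance 4.
Byte at offset 14: 0xF2 = 11110010 → 4-byte char (#5). Advance 4.
Reached end at offset 18 after 5 code points.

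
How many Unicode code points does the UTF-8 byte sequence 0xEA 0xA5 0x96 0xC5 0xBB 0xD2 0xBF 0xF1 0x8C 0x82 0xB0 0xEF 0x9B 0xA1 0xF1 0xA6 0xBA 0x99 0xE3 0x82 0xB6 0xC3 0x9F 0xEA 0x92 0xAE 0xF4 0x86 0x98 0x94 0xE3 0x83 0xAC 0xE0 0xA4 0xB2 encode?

12

Byte at offset 0: 0xEA = 11101010 → 3-byte char (#1). Advance 3.
Byte at offset 3: 0xC5 = 11000101 → 2-byte char (#2). Advance 2.
Byte at offset 5: 0xD2 = 11010010 → 2-byte char (#3). Advance 2.
Byte at offset 7: 0xF1 = 11110001 → 4-byte char (#4). Advance 4.
Byte at offset 11: 0xEF = 11101111 → 3-byte char (#5). Advance 3.
Byte at offset 14: 0xF1 = 11110001 → 4-byte char (#6). Advance 4.
Byte at offset 18: 0xE3 = 11100011 → 3-byte char (#7). Advance 3.
Byte at offset 21: 0xC3 = 11000011 → 2-byte char (#8). Advance 2.
Byte at offset 23: 0xEA = 11101010 → 3-byte char (#9). Advance 3.
Byte at offset 26: 0xF4 = 11110100 → 4-byte char (#10). Advance 4.
Byte at offset 30: 0xE3 = 11100011 → 3-byte char (#11). Advance 3.
Byte at offset 33: 0xE0 = 11100000 → 3-byte char (#12). Advance 3.
Reached end at offset 36 after 12 code points.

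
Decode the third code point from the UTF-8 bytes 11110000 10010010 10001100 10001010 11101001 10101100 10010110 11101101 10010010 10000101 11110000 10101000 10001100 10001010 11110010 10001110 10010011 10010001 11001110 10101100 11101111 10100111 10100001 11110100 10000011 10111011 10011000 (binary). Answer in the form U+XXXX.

U+D485

Offset 0: leading byte 0xF0 = 11110000 → 4-byte char #1 = F0 92 8C 8A.
Offset 4: leading byte 0xE9 = 11101001 → 3-byte char #2 = E9 AC 96.
Offset 7: leading byte 0xED = 11101101 → 3-byte char #3 = ED 92 85.
Leading byte 0xED = 11101101 matches 1110xxxx → 3-byte sequence.
Byte 1: 0xED = 11101101, payload 1101 (4 bits).
Byte 2: 0x92 = 10010010 (10xxxxxx ✓), payload 010010.
Byte 3: 0x85 = 10000101 (10xxxxxx ✓), payload 000101.
Concatenate: 1101010010000101 = 0xD485 (16 bits → U+D485).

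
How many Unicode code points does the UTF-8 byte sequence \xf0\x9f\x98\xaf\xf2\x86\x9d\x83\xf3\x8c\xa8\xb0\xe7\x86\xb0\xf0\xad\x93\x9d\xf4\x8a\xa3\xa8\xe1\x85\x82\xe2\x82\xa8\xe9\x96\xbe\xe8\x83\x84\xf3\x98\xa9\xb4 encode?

Byte at offset 0: 0xF0 = 11110000 → 4-byte char (#1). Advance 4.
Byte at offset 4: 0xF2 = 11110010 → 4-byte char (#2). Advance 4.
Byte at offset 8: 0xF3 = 11110011 → 4-byte char (#3). Advance 4.
Byte at offset 12: 0xE7 = 11100111 → 3-byte char (#4). Advance 3.
Byte at offset 15: 0xF0 = 11110000 → 4-byte char (#5). Advance 4.
Byte at offset 19: 0xF4 = 11110100 → 4-byte char (#6). Advance 4.
Byte at offset 23: 0xE1 = 11100001 → 3-byte char (#7). Advance 3.
Byte at offset 26: 0xE2 = 11100010 → 3-byte char (#8). Advance 3.
Byte at offset 29: 0xE9 = 11101001 → 3-byte char (#9). Advance 3.
Byte at offset 32: 0xE8 = 11101000 → 3-byte char (#10). Advance 3.
Byte at offset 35: 0xF3 = 11110011 → 4-byte char (#11). Advance 4.
Reached end at offset 39 after 11 code points.

11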